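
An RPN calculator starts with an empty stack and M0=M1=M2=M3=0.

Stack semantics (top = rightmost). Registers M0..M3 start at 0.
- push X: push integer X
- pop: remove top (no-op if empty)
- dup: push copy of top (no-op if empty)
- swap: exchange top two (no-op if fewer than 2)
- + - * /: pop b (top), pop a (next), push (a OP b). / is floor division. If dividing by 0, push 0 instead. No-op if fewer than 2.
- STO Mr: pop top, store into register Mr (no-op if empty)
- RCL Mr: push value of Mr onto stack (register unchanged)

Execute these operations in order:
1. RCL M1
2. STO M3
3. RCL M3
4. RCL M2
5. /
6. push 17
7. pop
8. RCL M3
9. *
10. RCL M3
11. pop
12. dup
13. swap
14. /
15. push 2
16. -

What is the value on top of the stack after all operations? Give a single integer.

Answer: -2

Derivation:
After op 1 (RCL M1): stack=[0] mem=[0,0,0,0]
After op 2 (STO M3): stack=[empty] mem=[0,0,0,0]
After op 3 (RCL M3): stack=[0] mem=[0,0,0,0]
After op 4 (RCL M2): stack=[0,0] mem=[0,0,0,0]
After op 5 (/): stack=[0] mem=[0,0,0,0]
After op 6 (push 17): stack=[0,17] mem=[0,0,0,0]
After op 7 (pop): stack=[0] mem=[0,0,0,0]
After op 8 (RCL M3): stack=[0,0] mem=[0,0,0,0]
After op 9 (*): stack=[0] mem=[0,0,0,0]
After op 10 (RCL M3): stack=[0,0] mem=[0,0,0,0]
After op 11 (pop): stack=[0] mem=[0,0,0,0]
After op 12 (dup): stack=[0,0] mem=[0,0,0,0]
After op 13 (swap): stack=[0,0] mem=[0,0,0,0]
After op 14 (/): stack=[0] mem=[0,0,0,0]
After op 15 (push 2): stack=[0,2] mem=[0,0,0,0]
After op 16 (-): stack=[-2] mem=[0,0,0,0]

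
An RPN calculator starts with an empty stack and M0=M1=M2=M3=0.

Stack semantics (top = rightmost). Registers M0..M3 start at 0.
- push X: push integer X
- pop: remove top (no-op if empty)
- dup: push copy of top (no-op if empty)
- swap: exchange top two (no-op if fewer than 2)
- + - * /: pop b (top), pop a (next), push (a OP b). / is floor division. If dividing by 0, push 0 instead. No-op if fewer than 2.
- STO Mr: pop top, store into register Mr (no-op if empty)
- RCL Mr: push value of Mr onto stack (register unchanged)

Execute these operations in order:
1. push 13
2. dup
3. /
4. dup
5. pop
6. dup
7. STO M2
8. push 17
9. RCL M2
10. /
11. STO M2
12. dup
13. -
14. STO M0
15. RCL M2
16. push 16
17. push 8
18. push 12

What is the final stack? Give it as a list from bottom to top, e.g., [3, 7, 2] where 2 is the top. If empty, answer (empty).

After op 1 (push 13): stack=[13] mem=[0,0,0,0]
After op 2 (dup): stack=[13,13] mem=[0,0,0,0]
After op 3 (/): stack=[1] mem=[0,0,0,0]
After op 4 (dup): stack=[1,1] mem=[0,0,0,0]
After op 5 (pop): stack=[1] mem=[0,0,0,0]
After op 6 (dup): stack=[1,1] mem=[0,0,0,0]
After op 7 (STO M2): stack=[1] mem=[0,0,1,0]
After op 8 (push 17): stack=[1,17] mem=[0,0,1,0]
After op 9 (RCL M2): stack=[1,17,1] mem=[0,0,1,0]
After op 10 (/): stack=[1,17] mem=[0,0,1,0]
After op 11 (STO M2): stack=[1] mem=[0,0,17,0]
After op 12 (dup): stack=[1,1] mem=[0,0,17,0]
After op 13 (-): stack=[0] mem=[0,0,17,0]
After op 14 (STO M0): stack=[empty] mem=[0,0,17,0]
After op 15 (RCL M2): stack=[17] mem=[0,0,17,0]
After op 16 (push 16): stack=[17,16] mem=[0,0,17,0]
After op 17 (push 8): stack=[17,16,8] mem=[0,0,17,0]
After op 18 (push 12): stack=[17,16,8,12] mem=[0,0,17,0]

Answer: [17, 16, 8, 12]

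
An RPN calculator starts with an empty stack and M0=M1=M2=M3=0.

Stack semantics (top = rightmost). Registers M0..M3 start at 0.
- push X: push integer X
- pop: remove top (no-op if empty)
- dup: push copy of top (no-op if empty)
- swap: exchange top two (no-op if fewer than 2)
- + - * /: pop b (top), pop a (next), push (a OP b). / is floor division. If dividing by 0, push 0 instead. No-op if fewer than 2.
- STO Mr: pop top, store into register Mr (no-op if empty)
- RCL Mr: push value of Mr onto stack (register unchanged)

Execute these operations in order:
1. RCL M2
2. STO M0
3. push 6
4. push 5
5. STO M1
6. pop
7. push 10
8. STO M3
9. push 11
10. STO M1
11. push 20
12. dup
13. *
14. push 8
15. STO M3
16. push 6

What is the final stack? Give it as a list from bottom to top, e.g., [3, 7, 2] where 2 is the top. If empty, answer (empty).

Answer: [400, 6]

Derivation:
After op 1 (RCL M2): stack=[0] mem=[0,0,0,0]
After op 2 (STO M0): stack=[empty] mem=[0,0,0,0]
After op 3 (push 6): stack=[6] mem=[0,0,0,0]
After op 4 (push 5): stack=[6,5] mem=[0,0,0,0]
After op 5 (STO M1): stack=[6] mem=[0,5,0,0]
After op 6 (pop): stack=[empty] mem=[0,5,0,0]
After op 7 (push 10): stack=[10] mem=[0,5,0,0]
After op 8 (STO M3): stack=[empty] mem=[0,5,0,10]
After op 9 (push 11): stack=[11] mem=[0,5,0,10]
After op 10 (STO M1): stack=[empty] mem=[0,11,0,10]
After op 11 (push 20): stack=[20] mem=[0,11,0,10]
After op 12 (dup): stack=[20,20] mem=[0,11,0,10]
After op 13 (*): stack=[400] mem=[0,11,0,10]
After op 14 (push 8): stack=[400,8] mem=[0,11,0,10]
After op 15 (STO M3): stack=[400] mem=[0,11,0,8]
After op 16 (push 6): stack=[400,6] mem=[0,11,0,8]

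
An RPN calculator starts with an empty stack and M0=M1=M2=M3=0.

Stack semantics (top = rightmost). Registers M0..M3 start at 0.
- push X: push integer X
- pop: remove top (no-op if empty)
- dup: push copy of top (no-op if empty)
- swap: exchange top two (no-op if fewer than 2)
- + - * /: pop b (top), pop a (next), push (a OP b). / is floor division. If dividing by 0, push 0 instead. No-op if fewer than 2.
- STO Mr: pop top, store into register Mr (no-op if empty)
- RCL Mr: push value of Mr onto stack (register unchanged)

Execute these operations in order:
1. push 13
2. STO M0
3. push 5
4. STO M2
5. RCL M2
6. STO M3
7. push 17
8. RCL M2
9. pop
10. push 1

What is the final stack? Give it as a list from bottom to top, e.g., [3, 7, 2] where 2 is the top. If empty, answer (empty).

Answer: [17, 1]

Derivation:
After op 1 (push 13): stack=[13] mem=[0,0,0,0]
After op 2 (STO M0): stack=[empty] mem=[13,0,0,0]
After op 3 (push 5): stack=[5] mem=[13,0,0,0]
After op 4 (STO M2): stack=[empty] mem=[13,0,5,0]
After op 5 (RCL M2): stack=[5] mem=[13,0,5,0]
After op 6 (STO M3): stack=[empty] mem=[13,0,5,5]
After op 7 (push 17): stack=[17] mem=[13,0,5,5]
After op 8 (RCL M2): stack=[17,5] mem=[13,0,5,5]
After op 9 (pop): stack=[17] mem=[13,0,5,5]
After op 10 (push 1): stack=[17,1] mem=[13,0,5,5]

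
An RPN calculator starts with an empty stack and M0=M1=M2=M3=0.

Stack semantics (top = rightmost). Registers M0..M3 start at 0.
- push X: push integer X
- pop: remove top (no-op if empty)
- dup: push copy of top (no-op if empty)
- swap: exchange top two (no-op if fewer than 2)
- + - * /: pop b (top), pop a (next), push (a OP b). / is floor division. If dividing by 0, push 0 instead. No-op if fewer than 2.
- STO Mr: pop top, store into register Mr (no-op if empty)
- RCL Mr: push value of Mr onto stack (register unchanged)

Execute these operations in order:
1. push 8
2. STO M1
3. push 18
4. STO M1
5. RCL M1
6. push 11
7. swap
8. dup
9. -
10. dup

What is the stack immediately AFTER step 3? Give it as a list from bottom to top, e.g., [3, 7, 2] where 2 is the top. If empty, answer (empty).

After op 1 (push 8): stack=[8] mem=[0,0,0,0]
After op 2 (STO M1): stack=[empty] mem=[0,8,0,0]
After op 3 (push 18): stack=[18] mem=[0,8,0,0]

[18]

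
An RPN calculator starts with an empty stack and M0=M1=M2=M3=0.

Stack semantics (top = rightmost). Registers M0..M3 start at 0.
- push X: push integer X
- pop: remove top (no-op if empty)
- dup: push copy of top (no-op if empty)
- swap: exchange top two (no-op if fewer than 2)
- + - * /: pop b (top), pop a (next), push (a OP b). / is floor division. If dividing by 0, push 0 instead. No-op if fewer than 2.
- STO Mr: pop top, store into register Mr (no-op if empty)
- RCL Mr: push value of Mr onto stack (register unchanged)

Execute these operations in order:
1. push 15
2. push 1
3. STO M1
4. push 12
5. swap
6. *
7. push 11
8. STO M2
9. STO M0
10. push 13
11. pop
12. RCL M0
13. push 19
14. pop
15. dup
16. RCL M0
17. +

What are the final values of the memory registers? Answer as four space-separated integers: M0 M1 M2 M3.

After op 1 (push 15): stack=[15] mem=[0,0,0,0]
After op 2 (push 1): stack=[15,1] mem=[0,0,0,0]
After op 3 (STO M1): stack=[15] mem=[0,1,0,0]
After op 4 (push 12): stack=[15,12] mem=[0,1,0,0]
After op 5 (swap): stack=[12,15] mem=[0,1,0,0]
After op 6 (*): stack=[180] mem=[0,1,0,0]
After op 7 (push 11): stack=[180,11] mem=[0,1,0,0]
After op 8 (STO M2): stack=[180] mem=[0,1,11,0]
After op 9 (STO M0): stack=[empty] mem=[180,1,11,0]
After op 10 (push 13): stack=[13] mem=[180,1,11,0]
After op 11 (pop): stack=[empty] mem=[180,1,11,0]
After op 12 (RCL M0): stack=[180] mem=[180,1,11,0]
After op 13 (push 19): stack=[180,19] mem=[180,1,11,0]
After op 14 (pop): stack=[180] mem=[180,1,11,0]
After op 15 (dup): stack=[180,180] mem=[180,1,11,0]
After op 16 (RCL M0): stack=[180,180,180] mem=[180,1,11,0]
After op 17 (+): stack=[180,360] mem=[180,1,11,0]

Answer: 180 1 11 0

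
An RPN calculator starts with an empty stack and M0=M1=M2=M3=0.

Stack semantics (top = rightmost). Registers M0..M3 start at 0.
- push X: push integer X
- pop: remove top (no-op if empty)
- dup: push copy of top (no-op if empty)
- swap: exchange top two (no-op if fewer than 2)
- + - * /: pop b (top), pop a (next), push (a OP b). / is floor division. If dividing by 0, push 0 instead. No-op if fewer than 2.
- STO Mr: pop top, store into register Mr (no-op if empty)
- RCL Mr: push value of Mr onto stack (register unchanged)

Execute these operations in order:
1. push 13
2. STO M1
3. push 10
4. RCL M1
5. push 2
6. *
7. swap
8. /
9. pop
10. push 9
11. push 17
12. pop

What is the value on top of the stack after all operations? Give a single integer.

After op 1 (push 13): stack=[13] mem=[0,0,0,0]
After op 2 (STO M1): stack=[empty] mem=[0,13,0,0]
After op 3 (push 10): stack=[10] mem=[0,13,0,0]
After op 4 (RCL M1): stack=[10,13] mem=[0,13,0,0]
After op 5 (push 2): stack=[10,13,2] mem=[0,13,0,0]
After op 6 (*): stack=[10,26] mem=[0,13,0,0]
After op 7 (swap): stack=[26,10] mem=[0,13,0,0]
After op 8 (/): stack=[2] mem=[0,13,0,0]
After op 9 (pop): stack=[empty] mem=[0,13,0,0]
After op 10 (push 9): stack=[9] mem=[0,13,0,0]
After op 11 (push 17): stack=[9,17] mem=[0,13,0,0]
After op 12 (pop): stack=[9] mem=[0,13,0,0]

Answer: 9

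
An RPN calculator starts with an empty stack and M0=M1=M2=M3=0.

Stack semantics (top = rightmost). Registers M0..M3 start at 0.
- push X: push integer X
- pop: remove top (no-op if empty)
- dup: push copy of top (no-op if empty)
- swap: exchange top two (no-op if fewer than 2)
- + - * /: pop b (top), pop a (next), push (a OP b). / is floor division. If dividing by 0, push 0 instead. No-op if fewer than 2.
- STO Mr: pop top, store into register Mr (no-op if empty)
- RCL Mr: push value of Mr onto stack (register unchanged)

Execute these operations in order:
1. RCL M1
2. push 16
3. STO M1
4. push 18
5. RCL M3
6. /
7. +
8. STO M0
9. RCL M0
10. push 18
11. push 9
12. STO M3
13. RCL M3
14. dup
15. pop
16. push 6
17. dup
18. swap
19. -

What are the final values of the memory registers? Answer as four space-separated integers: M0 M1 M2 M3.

After op 1 (RCL M1): stack=[0] mem=[0,0,0,0]
After op 2 (push 16): stack=[0,16] mem=[0,0,0,0]
After op 3 (STO M1): stack=[0] mem=[0,16,0,0]
After op 4 (push 18): stack=[0,18] mem=[0,16,0,0]
After op 5 (RCL M3): stack=[0,18,0] mem=[0,16,0,0]
After op 6 (/): stack=[0,0] mem=[0,16,0,0]
After op 7 (+): stack=[0] mem=[0,16,0,0]
After op 8 (STO M0): stack=[empty] mem=[0,16,0,0]
After op 9 (RCL M0): stack=[0] mem=[0,16,0,0]
After op 10 (push 18): stack=[0,18] mem=[0,16,0,0]
After op 11 (push 9): stack=[0,18,9] mem=[0,16,0,0]
After op 12 (STO M3): stack=[0,18] mem=[0,16,0,9]
After op 13 (RCL M3): stack=[0,18,9] mem=[0,16,0,9]
After op 14 (dup): stack=[0,18,9,9] mem=[0,16,0,9]
After op 15 (pop): stack=[0,18,9] mem=[0,16,0,9]
After op 16 (push 6): stack=[0,18,9,6] mem=[0,16,0,9]
After op 17 (dup): stack=[0,18,9,6,6] mem=[0,16,0,9]
After op 18 (swap): stack=[0,18,9,6,6] mem=[0,16,0,9]
After op 19 (-): stack=[0,18,9,0] mem=[0,16,0,9]

Answer: 0 16 0 9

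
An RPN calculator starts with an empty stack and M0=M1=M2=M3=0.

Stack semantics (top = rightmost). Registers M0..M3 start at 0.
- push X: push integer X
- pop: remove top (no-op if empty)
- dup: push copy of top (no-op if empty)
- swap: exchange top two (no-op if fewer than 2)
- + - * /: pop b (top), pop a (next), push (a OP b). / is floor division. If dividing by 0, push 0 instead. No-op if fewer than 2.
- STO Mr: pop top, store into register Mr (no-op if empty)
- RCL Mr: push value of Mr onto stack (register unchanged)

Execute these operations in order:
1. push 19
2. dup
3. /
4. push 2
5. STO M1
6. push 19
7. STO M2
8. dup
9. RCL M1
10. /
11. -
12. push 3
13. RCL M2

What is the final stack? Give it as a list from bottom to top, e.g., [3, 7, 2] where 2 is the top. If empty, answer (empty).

After op 1 (push 19): stack=[19] mem=[0,0,0,0]
After op 2 (dup): stack=[19,19] mem=[0,0,0,0]
After op 3 (/): stack=[1] mem=[0,0,0,0]
After op 4 (push 2): stack=[1,2] mem=[0,0,0,0]
After op 5 (STO M1): stack=[1] mem=[0,2,0,0]
After op 6 (push 19): stack=[1,19] mem=[0,2,0,0]
After op 7 (STO M2): stack=[1] mem=[0,2,19,0]
After op 8 (dup): stack=[1,1] mem=[0,2,19,0]
After op 9 (RCL M1): stack=[1,1,2] mem=[0,2,19,0]
After op 10 (/): stack=[1,0] mem=[0,2,19,0]
After op 11 (-): stack=[1] mem=[0,2,19,0]
After op 12 (push 3): stack=[1,3] mem=[0,2,19,0]
After op 13 (RCL M2): stack=[1,3,19] mem=[0,2,19,0]

Answer: [1, 3, 19]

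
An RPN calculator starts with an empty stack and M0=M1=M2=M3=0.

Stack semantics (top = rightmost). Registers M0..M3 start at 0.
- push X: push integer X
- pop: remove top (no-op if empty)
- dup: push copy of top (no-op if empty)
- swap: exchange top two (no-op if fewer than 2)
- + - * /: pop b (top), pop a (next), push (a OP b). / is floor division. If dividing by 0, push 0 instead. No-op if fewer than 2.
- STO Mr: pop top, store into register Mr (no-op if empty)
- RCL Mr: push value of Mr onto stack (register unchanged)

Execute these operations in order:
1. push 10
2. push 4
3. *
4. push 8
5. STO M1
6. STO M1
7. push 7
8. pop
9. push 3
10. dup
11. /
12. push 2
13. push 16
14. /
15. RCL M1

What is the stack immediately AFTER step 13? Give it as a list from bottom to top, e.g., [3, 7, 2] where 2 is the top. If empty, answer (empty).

After op 1 (push 10): stack=[10] mem=[0,0,0,0]
After op 2 (push 4): stack=[10,4] mem=[0,0,0,0]
After op 3 (*): stack=[40] mem=[0,0,0,0]
After op 4 (push 8): stack=[40,8] mem=[0,0,0,0]
After op 5 (STO M1): stack=[40] mem=[0,8,0,0]
After op 6 (STO M1): stack=[empty] mem=[0,40,0,0]
After op 7 (push 7): stack=[7] mem=[0,40,0,0]
After op 8 (pop): stack=[empty] mem=[0,40,0,0]
After op 9 (push 3): stack=[3] mem=[0,40,0,0]
After op 10 (dup): stack=[3,3] mem=[0,40,0,0]
After op 11 (/): stack=[1] mem=[0,40,0,0]
After op 12 (push 2): stack=[1,2] mem=[0,40,0,0]
After op 13 (push 16): stack=[1,2,16] mem=[0,40,0,0]

[1, 2, 16]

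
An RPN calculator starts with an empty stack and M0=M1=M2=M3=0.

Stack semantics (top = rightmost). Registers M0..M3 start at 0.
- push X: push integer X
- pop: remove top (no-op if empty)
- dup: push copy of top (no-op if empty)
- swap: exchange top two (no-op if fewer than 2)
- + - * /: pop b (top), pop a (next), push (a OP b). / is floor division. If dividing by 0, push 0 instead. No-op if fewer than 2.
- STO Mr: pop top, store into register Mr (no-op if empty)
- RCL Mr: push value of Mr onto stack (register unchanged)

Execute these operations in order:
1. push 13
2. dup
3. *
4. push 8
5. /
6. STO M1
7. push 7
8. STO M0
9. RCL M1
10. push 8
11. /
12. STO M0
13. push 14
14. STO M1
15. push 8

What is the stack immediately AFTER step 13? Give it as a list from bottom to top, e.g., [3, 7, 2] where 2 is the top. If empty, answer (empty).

After op 1 (push 13): stack=[13] mem=[0,0,0,0]
After op 2 (dup): stack=[13,13] mem=[0,0,0,0]
After op 3 (*): stack=[169] mem=[0,0,0,0]
After op 4 (push 8): stack=[169,8] mem=[0,0,0,0]
After op 5 (/): stack=[21] mem=[0,0,0,0]
After op 6 (STO M1): stack=[empty] mem=[0,21,0,0]
After op 7 (push 7): stack=[7] mem=[0,21,0,0]
After op 8 (STO M0): stack=[empty] mem=[7,21,0,0]
After op 9 (RCL M1): stack=[21] mem=[7,21,0,0]
After op 10 (push 8): stack=[21,8] mem=[7,21,0,0]
After op 11 (/): stack=[2] mem=[7,21,0,0]
After op 12 (STO M0): stack=[empty] mem=[2,21,0,0]
After op 13 (push 14): stack=[14] mem=[2,21,0,0]

[14]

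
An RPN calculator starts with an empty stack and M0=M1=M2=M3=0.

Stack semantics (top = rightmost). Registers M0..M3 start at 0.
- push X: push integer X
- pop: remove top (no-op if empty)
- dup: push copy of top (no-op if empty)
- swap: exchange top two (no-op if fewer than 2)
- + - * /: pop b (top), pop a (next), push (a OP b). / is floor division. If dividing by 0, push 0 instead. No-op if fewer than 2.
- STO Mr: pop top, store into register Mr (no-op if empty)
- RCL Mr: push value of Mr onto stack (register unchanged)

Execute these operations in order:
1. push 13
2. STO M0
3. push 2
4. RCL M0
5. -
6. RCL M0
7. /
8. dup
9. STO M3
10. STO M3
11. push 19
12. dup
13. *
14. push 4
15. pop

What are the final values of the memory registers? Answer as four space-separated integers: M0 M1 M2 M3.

Answer: 13 0 0 -1

Derivation:
After op 1 (push 13): stack=[13] mem=[0,0,0,0]
After op 2 (STO M0): stack=[empty] mem=[13,0,0,0]
After op 3 (push 2): stack=[2] mem=[13,0,0,0]
After op 4 (RCL M0): stack=[2,13] mem=[13,0,0,0]
After op 5 (-): stack=[-11] mem=[13,0,0,0]
After op 6 (RCL M0): stack=[-11,13] mem=[13,0,0,0]
After op 7 (/): stack=[-1] mem=[13,0,0,0]
After op 8 (dup): stack=[-1,-1] mem=[13,0,0,0]
After op 9 (STO M3): stack=[-1] mem=[13,0,0,-1]
After op 10 (STO M3): stack=[empty] mem=[13,0,0,-1]
After op 11 (push 19): stack=[19] mem=[13,0,0,-1]
After op 12 (dup): stack=[19,19] mem=[13,0,0,-1]
After op 13 (*): stack=[361] mem=[13,0,0,-1]
After op 14 (push 4): stack=[361,4] mem=[13,0,0,-1]
After op 15 (pop): stack=[361] mem=[13,0,0,-1]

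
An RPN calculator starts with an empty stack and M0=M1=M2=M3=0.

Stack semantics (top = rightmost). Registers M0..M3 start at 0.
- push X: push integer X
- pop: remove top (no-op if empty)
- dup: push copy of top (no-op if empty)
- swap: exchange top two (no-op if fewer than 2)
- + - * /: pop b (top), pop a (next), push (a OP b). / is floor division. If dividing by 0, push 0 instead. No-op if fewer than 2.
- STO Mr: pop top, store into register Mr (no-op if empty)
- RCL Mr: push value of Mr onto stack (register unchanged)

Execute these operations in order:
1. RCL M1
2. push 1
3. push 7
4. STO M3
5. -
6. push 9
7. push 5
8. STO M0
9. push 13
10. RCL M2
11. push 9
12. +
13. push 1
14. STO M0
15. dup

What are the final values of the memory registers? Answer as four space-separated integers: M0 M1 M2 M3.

Answer: 1 0 0 7

Derivation:
After op 1 (RCL M1): stack=[0] mem=[0,0,0,0]
After op 2 (push 1): stack=[0,1] mem=[0,0,0,0]
After op 3 (push 7): stack=[0,1,7] mem=[0,0,0,0]
After op 4 (STO M3): stack=[0,1] mem=[0,0,0,7]
After op 5 (-): stack=[-1] mem=[0,0,0,7]
After op 6 (push 9): stack=[-1,9] mem=[0,0,0,7]
After op 7 (push 5): stack=[-1,9,5] mem=[0,0,0,7]
After op 8 (STO M0): stack=[-1,9] mem=[5,0,0,7]
After op 9 (push 13): stack=[-1,9,13] mem=[5,0,0,7]
After op 10 (RCL M2): stack=[-1,9,13,0] mem=[5,0,0,7]
After op 11 (push 9): stack=[-1,9,13,0,9] mem=[5,0,0,7]
After op 12 (+): stack=[-1,9,13,9] mem=[5,0,0,7]
After op 13 (push 1): stack=[-1,9,13,9,1] mem=[5,0,0,7]
After op 14 (STO M0): stack=[-1,9,13,9] mem=[1,0,0,7]
After op 15 (dup): stack=[-1,9,13,9,9] mem=[1,0,0,7]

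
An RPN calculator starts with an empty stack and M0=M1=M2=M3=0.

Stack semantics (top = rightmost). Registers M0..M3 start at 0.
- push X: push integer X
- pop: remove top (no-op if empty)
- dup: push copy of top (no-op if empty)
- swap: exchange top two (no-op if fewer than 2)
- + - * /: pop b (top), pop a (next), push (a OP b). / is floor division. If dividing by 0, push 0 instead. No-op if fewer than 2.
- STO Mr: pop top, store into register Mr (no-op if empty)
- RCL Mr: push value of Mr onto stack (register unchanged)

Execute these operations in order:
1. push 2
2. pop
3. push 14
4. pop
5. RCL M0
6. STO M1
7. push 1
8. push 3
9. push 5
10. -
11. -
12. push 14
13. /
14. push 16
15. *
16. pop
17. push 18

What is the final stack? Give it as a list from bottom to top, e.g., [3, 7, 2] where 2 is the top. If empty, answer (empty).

Answer: [18]

Derivation:
After op 1 (push 2): stack=[2] mem=[0,0,0,0]
After op 2 (pop): stack=[empty] mem=[0,0,0,0]
After op 3 (push 14): stack=[14] mem=[0,0,0,0]
After op 4 (pop): stack=[empty] mem=[0,0,0,0]
After op 5 (RCL M0): stack=[0] mem=[0,0,0,0]
After op 6 (STO M1): stack=[empty] mem=[0,0,0,0]
After op 7 (push 1): stack=[1] mem=[0,0,0,0]
After op 8 (push 3): stack=[1,3] mem=[0,0,0,0]
After op 9 (push 5): stack=[1,3,5] mem=[0,0,0,0]
After op 10 (-): stack=[1,-2] mem=[0,0,0,0]
After op 11 (-): stack=[3] mem=[0,0,0,0]
After op 12 (push 14): stack=[3,14] mem=[0,0,0,0]
After op 13 (/): stack=[0] mem=[0,0,0,0]
After op 14 (push 16): stack=[0,16] mem=[0,0,0,0]
After op 15 (*): stack=[0] mem=[0,0,0,0]
After op 16 (pop): stack=[empty] mem=[0,0,0,0]
After op 17 (push 18): stack=[18] mem=[0,0,0,0]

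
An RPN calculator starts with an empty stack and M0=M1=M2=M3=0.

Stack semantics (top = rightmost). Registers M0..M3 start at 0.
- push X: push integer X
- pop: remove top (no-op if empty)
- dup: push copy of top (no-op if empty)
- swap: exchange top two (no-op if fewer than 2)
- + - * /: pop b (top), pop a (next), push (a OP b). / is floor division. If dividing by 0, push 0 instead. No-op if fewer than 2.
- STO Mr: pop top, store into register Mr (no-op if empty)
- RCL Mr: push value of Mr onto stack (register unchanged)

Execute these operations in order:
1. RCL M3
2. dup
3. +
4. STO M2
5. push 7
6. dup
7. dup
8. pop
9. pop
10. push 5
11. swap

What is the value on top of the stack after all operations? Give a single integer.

After op 1 (RCL M3): stack=[0] mem=[0,0,0,0]
After op 2 (dup): stack=[0,0] mem=[0,0,0,0]
After op 3 (+): stack=[0] mem=[0,0,0,0]
After op 4 (STO M2): stack=[empty] mem=[0,0,0,0]
After op 5 (push 7): stack=[7] mem=[0,0,0,0]
After op 6 (dup): stack=[7,7] mem=[0,0,0,0]
After op 7 (dup): stack=[7,7,7] mem=[0,0,0,0]
After op 8 (pop): stack=[7,7] mem=[0,0,0,0]
After op 9 (pop): stack=[7] mem=[0,0,0,0]
After op 10 (push 5): stack=[7,5] mem=[0,0,0,0]
After op 11 (swap): stack=[5,7] mem=[0,0,0,0]

Answer: 7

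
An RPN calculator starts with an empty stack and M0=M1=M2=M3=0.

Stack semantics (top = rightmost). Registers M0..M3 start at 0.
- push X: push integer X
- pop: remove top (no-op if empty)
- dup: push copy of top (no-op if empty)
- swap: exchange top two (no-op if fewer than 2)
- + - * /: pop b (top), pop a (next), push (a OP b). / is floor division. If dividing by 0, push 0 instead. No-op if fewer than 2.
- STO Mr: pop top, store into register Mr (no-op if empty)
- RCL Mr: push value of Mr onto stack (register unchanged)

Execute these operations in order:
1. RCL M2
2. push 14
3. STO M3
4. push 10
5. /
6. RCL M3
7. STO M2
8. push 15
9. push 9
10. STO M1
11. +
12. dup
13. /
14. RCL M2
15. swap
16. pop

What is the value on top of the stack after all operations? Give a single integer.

Answer: 14

Derivation:
After op 1 (RCL M2): stack=[0] mem=[0,0,0,0]
After op 2 (push 14): stack=[0,14] mem=[0,0,0,0]
After op 3 (STO M3): stack=[0] mem=[0,0,0,14]
After op 4 (push 10): stack=[0,10] mem=[0,0,0,14]
After op 5 (/): stack=[0] mem=[0,0,0,14]
After op 6 (RCL M3): stack=[0,14] mem=[0,0,0,14]
After op 7 (STO M2): stack=[0] mem=[0,0,14,14]
After op 8 (push 15): stack=[0,15] mem=[0,0,14,14]
After op 9 (push 9): stack=[0,15,9] mem=[0,0,14,14]
After op 10 (STO M1): stack=[0,15] mem=[0,9,14,14]
After op 11 (+): stack=[15] mem=[0,9,14,14]
After op 12 (dup): stack=[15,15] mem=[0,9,14,14]
After op 13 (/): stack=[1] mem=[0,9,14,14]
After op 14 (RCL M2): stack=[1,14] mem=[0,9,14,14]
After op 15 (swap): stack=[14,1] mem=[0,9,14,14]
After op 16 (pop): stack=[14] mem=[0,9,14,14]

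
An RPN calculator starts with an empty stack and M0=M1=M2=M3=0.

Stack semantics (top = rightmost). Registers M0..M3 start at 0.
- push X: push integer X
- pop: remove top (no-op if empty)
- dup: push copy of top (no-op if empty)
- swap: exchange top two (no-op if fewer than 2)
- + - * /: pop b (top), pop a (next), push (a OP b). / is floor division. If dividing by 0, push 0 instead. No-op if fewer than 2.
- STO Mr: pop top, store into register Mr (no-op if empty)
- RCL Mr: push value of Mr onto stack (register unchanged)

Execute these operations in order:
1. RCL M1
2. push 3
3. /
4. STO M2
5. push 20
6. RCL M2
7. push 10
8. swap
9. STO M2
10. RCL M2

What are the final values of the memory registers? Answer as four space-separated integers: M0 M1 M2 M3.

After op 1 (RCL M1): stack=[0] mem=[0,0,0,0]
After op 2 (push 3): stack=[0,3] mem=[0,0,0,0]
After op 3 (/): stack=[0] mem=[0,0,0,0]
After op 4 (STO M2): stack=[empty] mem=[0,0,0,0]
After op 5 (push 20): stack=[20] mem=[0,0,0,0]
After op 6 (RCL M2): stack=[20,0] mem=[0,0,0,0]
After op 7 (push 10): stack=[20,0,10] mem=[0,0,0,0]
After op 8 (swap): stack=[20,10,0] mem=[0,0,0,0]
After op 9 (STO M2): stack=[20,10] mem=[0,0,0,0]
After op 10 (RCL M2): stack=[20,10,0] mem=[0,0,0,0]

Answer: 0 0 0 0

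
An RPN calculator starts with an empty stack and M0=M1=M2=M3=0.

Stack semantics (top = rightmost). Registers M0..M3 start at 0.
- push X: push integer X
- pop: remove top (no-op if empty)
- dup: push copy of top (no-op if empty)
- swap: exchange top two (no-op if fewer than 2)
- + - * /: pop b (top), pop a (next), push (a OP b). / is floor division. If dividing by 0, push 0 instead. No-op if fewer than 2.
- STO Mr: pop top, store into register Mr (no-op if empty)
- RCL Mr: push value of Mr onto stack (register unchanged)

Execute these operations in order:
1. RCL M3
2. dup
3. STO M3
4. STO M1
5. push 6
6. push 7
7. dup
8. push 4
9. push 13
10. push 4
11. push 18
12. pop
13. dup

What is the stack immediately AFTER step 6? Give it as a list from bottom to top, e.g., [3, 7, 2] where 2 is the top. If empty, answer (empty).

After op 1 (RCL M3): stack=[0] mem=[0,0,0,0]
After op 2 (dup): stack=[0,0] mem=[0,0,0,0]
After op 3 (STO M3): stack=[0] mem=[0,0,0,0]
After op 4 (STO M1): stack=[empty] mem=[0,0,0,0]
After op 5 (push 6): stack=[6] mem=[0,0,0,0]
After op 6 (push 7): stack=[6,7] mem=[0,0,0,0]

[6, 7]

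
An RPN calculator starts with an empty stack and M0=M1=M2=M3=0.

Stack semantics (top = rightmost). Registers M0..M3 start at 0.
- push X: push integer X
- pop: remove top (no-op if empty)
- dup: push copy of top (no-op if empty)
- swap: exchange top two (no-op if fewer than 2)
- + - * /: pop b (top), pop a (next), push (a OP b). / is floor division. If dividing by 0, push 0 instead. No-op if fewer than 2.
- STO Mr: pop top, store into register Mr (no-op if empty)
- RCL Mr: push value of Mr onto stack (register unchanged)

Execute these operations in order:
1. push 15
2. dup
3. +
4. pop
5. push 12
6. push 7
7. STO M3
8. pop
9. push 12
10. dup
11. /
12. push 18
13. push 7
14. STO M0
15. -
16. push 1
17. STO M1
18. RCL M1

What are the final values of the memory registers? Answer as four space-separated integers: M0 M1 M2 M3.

After op 1 (push 15): stack=[15] mem=[0,0,0,0]
After op 2 (dup): stack=[15,15] mem=[0,0,0,0]
After op 3 (+): stack=[30] mem=[0,0,0,0]
After op 4 (pop): stack=[empty] mem=[0,0,0,0]
After op 5 (push 12): stack=[12] mem=[0,0,0,0]
After op 6 (push 7): stack=[12,7] mem=[0,0,0,0]
After op 7 (STO M3): stack=[12] mem=[0,0,0,7]
After op 8 (pop): stack=[empty] mem=[0,0,0,7]
After op 9 (push 12): stack=[12] mem=[0,0,0,7]
After op 10 (dup): stack=[12,12] mem=[0,0,0,7]
After op 11 (/): stack=[1] mem=[0,0,0,7]
After op 12 (push 18): stack=[1,18] mem=[0,0,0,7]
After op 13 (push 7): stack=[1,18,7] mem=[0,0,0,7]
After op 14 (STO M0): stack=[1,18] mem=[7,0,0,7]
After op 15 (-): stack=[-17] mem=[7,0,0,7]
After op 16 (push 1): stack=[-17,1] mem=[7,0,0,7]
After op 17 (STO M1): stack=[-17] mem=[7,1,0,7]
After op 18 (RCL M1): stack=[-17,1] mem=[7,1,0,7]

Answer: 7 1 0 7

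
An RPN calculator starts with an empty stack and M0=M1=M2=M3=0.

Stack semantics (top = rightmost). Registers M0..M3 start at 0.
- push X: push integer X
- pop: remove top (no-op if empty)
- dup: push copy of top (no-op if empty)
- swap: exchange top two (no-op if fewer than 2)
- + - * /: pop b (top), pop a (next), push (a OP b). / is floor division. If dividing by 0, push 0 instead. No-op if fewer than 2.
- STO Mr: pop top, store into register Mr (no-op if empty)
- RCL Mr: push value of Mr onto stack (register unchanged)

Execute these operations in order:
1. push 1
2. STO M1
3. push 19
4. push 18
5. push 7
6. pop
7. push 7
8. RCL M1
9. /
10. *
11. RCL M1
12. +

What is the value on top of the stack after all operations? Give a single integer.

Answer: 127

Derivation:
After op 1 (push 1): stack=[1] mem=[0,0,0,0]
After op 2 (STO M1): stack=[empty] mem=[0,1,0,0]
After op 3 (push 19): stack=[19] mem=[0,1,0,0]
After op 4 (push 18): stack=[19,18] mem=[0,1,0,0]
After op 5 (push 7): stack=[19,18,7] mem=[0,1,0,0]
After op 6 (pop): stack=[19,18] mem=[0,1,0,0]
After op 7 (push 7): stack=[19,18,7] mem=[0,1,0,0]
After op 8 (RCL M1): stack=[19,18,7,1] mem=[0,1,0,0]
After op 9 (/): stack=[19,18,7] mem=[0,1,0,0]
After op 10 (*): stack=[19,126] mem=[0,1,0,0]
After op 11 (RCL M1): stack=[19,126,1] mem=[0,1,0,0]
After op 12 (+): stack=[19,127] mem=[0,1,0,0]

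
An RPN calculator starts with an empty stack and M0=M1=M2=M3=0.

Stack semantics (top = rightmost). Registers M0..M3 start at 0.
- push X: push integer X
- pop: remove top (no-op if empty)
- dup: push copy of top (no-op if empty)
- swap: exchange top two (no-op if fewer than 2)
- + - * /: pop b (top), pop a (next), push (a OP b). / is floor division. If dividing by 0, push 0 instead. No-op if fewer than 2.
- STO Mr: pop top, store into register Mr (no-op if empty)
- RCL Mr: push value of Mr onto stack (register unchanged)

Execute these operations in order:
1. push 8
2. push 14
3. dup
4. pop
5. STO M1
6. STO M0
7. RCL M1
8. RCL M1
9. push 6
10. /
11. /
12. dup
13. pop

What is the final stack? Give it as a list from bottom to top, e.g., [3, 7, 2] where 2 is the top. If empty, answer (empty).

After op 1 (push 8): stack=[8] mem=[0,0,0,0]
After op 2 (push 14): stack=[8,14] mem=[0,0,0,0]
After op 3 (dup): stack=[8,14,14] mem=[0,0,0,0]
After op 4 (pop): stack=[8,14] mem=[0,0,0,0]
After op 5 (STO M1): stack=[8] mem=[0,14,0,0]
After op 6 (STO M0): stack=[empty] mem=[8,14,0,0]
After op 7 (RCL M1): stack=[14] mem=[8,14,0,0]
After op 8 (RCL M1): stack=[14,14] mem=[8,14,0,0]
After op 9 (push 6): stack=[14,14,6] mem=[8,14,0,0]
After op 10 (/): stack=[14,2] mem=[8,14,0,0]
After op 11 (/): stack=[7] mem=[8,14,0,0]
After op 12 (dup): stack=[7,7] mem=[8,14,0,0]
After op 13 (pop): stack=[7] mem=[8,14,0,0]

Answer: [7]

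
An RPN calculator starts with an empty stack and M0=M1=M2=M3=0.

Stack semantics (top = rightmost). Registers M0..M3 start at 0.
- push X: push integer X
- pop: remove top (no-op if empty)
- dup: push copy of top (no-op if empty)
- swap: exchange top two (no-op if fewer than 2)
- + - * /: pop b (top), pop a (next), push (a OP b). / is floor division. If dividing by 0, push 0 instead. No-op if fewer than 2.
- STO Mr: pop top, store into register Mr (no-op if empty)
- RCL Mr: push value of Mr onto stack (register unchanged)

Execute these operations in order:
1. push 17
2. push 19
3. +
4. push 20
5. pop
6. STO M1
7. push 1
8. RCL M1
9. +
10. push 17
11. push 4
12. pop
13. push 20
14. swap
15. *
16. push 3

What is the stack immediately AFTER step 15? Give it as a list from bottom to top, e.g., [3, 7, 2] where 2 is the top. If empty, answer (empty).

After op 1 (push 17): stack=[17] mem=[0,0,0,0]
After op 2 (push 19): stack=[17,19] mem=[0,0,0,0]
After op 3 (+): stack=[36] mem=[0,0,0,0]
After op 4 (push 20): stack=[36,20] mem=[0,0,0,0]
After op 5 (pop): stack=[36] mem=[0,0,0,0]
After op 6 (STO M1): stack=[empty] mem=[0,36,0,0]
After op 7 (push 1): stack=[1] mem=[0,36,0,0]
After op 8 (RCL M1): stack=[1,36] mem=[0,36,0,0]
After op 9 (+): stack=[37] mem=[0,36,0,0]
After op 10 (push 17): stack=[37,17] mem=[0,36,0,0]
After op 11 (push 4): stack=[37,17,4] mem=[0,36,0,0]
After op 12 (pop): stack=[37,17] mem=[0,36,0,0]
After op 13 (push 20): stack=[37,17,20] mem=[0,36,0,0]
After op 14 (swap): stack=[37,20,17] mem=[0,36,0,0]
After op 15 (*): stack=[37,340] mem=[0,36,0,0]

[37, 340]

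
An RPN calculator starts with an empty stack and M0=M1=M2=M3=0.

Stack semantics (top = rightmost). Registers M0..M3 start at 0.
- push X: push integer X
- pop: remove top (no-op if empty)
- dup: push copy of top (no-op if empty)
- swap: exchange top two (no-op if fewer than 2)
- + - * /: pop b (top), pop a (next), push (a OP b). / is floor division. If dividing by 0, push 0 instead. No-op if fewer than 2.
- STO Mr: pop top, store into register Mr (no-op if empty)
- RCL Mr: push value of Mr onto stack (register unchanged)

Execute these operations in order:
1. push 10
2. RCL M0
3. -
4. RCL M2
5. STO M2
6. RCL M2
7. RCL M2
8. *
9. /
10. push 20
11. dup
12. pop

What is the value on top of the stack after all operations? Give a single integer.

After op 1 (push 10): stack=[10] mem=[0,0,0,0]
After op 2 (RCL M0): stack=[10,0] mem=[0,0,0,0]
After op 3 (-): stack=[10] mem=[0,0,0,0]
After op 4 (RCL M2): stack=[10,0] mem=[0,0,0,0]
After op 5 (STO M2): stack=[10] mem=[0,0,0,0]
After op 6 (RCL M2): stack=[10,0] mem=[0,0,0,0]
After op 7 (RCL M2): stack=[10,0,0] mem=[0,0,0,0]
After op 8 (*): stack=[10,0] mem=[0,0,0,0]
After op 9 (/): stack=[0] mem=[0,0,0,0]
After op 10 (push 20): stack=[0,20] mem=[0,0,0,0]
After op 11 (dup): stack=[0,20,20] mem=[0,0,0,0]
After op 12 (pop): stack=[0,20] mem=[0,0,0,0]

Answer: 20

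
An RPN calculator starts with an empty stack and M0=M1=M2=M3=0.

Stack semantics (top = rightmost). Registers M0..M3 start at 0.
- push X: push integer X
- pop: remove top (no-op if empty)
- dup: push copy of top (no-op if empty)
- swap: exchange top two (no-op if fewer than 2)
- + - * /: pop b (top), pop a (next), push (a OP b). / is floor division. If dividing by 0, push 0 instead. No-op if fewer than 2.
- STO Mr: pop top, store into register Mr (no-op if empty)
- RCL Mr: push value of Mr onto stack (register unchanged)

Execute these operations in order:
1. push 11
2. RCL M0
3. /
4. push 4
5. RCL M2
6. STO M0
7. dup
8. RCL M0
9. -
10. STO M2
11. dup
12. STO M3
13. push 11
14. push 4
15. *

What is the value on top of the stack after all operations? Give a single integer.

After op 1 (push 11): stack=[11] mem=[0,0,0,0]
After op 2 (RCL M0): stack=[11,0] mem=[0,0,0,0]
After op 3 (/): stack=[0] mem=[0,0,0,0]
After op 4 (push 4): stack=[0,4] mem=[0,0,0,0]
After op 5 (RCL M2): stack=[0,4,0] mem=[0,0,0,0]
After op 6 (STO M0): stack=[0,4] mem=[0,0,0,0]
After op 7 (dup): stack=[0,4,4] mem=[0,0,0,0]
After op 8 (RCL M0): stack=[0,4,4,0] mem=[0,0,0,0]
After op 9 (-): stack=[0,4,4] mem=[0,0,0,0]
After op 10 (STO M2): stack=[0,4] mem=[0,0,4,0]
After op 11 (dup): stack=[0,4,4] mem=[0,0,4,0]
After op 12 (STO M3): stack=[0,4] mem=[0,0,4,4]
After op 13 (push 11): stack=[0,4,11] mem=[0,0,4,4]
After op 14 (push 4): stack=[0,4,11,4] mem=[0,0,4,4]
After op 15 (*): stack=[0,4,44] mem=[0,0,4,4]

Answer: 44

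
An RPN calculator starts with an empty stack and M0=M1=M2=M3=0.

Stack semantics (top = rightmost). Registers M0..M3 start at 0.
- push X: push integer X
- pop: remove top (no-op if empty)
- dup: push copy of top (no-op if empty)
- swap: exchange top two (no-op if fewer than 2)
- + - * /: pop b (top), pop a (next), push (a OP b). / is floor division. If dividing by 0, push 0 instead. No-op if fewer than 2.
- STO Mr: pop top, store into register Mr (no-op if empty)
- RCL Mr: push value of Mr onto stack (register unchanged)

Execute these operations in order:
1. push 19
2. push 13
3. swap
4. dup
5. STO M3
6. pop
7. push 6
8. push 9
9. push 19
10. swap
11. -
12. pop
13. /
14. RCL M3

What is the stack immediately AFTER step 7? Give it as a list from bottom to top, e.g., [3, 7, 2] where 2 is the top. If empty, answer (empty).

After op 1 (push 19): stack=[19] mem=[0,0,0,0]
After op 2 (push 13): stack=[19,13] mem=[0,0,0,0]
After op 3 (swap): stack=[13,19] mem=[0,0,0,0]
After op 4 (dup): stack=[13,19,19] mem=[0,0,0,0]
After op 5 (STO M3): stack=[13,19] mem=[0,0,0,19]
After op 6 (pop): stack=[13] mem=[0,0,0,19]
After op 7 (push 6): stack=[13,6] mem=[0,0,0,19]

[13, 6]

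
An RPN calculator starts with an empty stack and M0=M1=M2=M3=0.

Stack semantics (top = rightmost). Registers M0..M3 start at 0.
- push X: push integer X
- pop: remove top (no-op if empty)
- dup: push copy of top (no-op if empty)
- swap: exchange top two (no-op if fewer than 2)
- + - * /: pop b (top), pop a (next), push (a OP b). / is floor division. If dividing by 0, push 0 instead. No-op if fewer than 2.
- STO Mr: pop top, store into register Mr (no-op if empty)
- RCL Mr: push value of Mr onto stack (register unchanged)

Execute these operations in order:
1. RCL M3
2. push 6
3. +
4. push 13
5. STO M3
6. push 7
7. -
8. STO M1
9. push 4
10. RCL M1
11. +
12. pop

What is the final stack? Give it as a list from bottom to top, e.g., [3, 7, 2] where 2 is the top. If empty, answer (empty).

Answer: (empty)

Derivation:
After op 1 (RCL M3): stack=[0] mem=[0,0,0,0]
After op 2 (push 6): stack=[0,6] mem=[0,0,0,0]
After op 3 (+): stack=[6] mem=[0,0,0,0]
After op 4 (push 13): stack=[6,13] mem=[0,0,0,0]
After op 5 (STO M3): stack=[6] mem=[0,0,0,13]
After op 6 (push 7): stack=[6,7] mem=[0,0,0,13]
After op 7 (-): stack=[-1] mem=[0,0,0,13]
After op 8 (STO M1): stack=[empty] mem=[0,-1,0,13]
After op 9 (push 4): stack=[4] mem=[0,-1,0,13]
After op 10 (RCL M1): stack=[4,-1] mem=[0,-1,0,13]
After op 11 (+): stack=[3] mem=[0,-1,0,13]
After op 12 (pop): stack=[empty] mem=[0,-1,0,13]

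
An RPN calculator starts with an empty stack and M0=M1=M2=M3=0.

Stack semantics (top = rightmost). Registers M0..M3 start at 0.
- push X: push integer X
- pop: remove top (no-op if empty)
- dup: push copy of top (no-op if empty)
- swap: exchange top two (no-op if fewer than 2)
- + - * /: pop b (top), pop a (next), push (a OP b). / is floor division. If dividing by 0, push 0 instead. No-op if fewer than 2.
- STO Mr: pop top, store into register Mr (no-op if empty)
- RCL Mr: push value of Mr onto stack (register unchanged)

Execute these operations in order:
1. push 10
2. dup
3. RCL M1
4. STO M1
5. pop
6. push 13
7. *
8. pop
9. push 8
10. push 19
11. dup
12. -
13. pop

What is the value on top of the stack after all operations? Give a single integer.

Answer: 8

Derivation:
After op 1 (push 10): stack=[10] mem=[0,0,0,0]
After op 2 (dup): stack=[10,10] mem=[0,0,0,0]
After op 3 (RCL M1): stack=[10,10,0] mem=[0,0,0,0]
After op 4 (STO M1): stack=[10,10] mem=[0,0,0,0]
After op 5 (pop): stack=[10] mem=[0,0,0,0]
After op 6 (push 13): stack=[10,13] mem=[0,0,0,0]
After op 7 (*): stack=[130] mem=[0,0,0,0]
After op 8 (pop): stack=[empty] mem=[0,0,0,0]
After op 9 (push 8): stack=[8] mem=[0,0,0,0]
After op 10 (push 19): stack=[8,19] mem=[0,0,0,0]
After op 11 (dup): stack=[8,19,19] mem=[0,0,0,0]
After op 12 (-): stack=[8,0] mem=[0,0,0,0]
After op 13 (pop): stack=[8] mem=[0,0,0,0]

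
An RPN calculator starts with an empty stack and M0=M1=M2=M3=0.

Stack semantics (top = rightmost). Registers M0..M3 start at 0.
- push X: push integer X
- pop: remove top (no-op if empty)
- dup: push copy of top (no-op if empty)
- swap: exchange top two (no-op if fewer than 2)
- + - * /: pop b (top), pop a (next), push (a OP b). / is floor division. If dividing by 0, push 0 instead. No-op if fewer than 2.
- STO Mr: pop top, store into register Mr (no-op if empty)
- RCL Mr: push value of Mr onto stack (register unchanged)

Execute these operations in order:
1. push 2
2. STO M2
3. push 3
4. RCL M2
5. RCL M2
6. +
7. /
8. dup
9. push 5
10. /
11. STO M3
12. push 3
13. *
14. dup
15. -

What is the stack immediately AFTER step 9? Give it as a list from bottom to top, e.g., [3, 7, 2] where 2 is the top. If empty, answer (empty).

After op 1 (push 2): stack=[2] mem=[0,0,0,0]
After op 2 (STO M2): stack=[empty] mem=[0,0,2,0]
After op 3 (push 3): stack=[3] mem=[0,0,2,0]
After op 4 (RCL M2): stack=[3,2] mem=[0,0,2,0]
After op 5 (RCL M2): stack=[3,2,2] mem=[0,0,2,0]
After op 6 (+): stack=[3,4] mem=[0,0,2,0]
After op 7 (/): stack=[0] mem=[0,0,2,0]
After op 8 (dup): stack=[0,0] mem=[0,0,2,0]
After op 9 (push 5): stack=[0,0,5] mem=[0,0,2,0]

[0, 0, 5]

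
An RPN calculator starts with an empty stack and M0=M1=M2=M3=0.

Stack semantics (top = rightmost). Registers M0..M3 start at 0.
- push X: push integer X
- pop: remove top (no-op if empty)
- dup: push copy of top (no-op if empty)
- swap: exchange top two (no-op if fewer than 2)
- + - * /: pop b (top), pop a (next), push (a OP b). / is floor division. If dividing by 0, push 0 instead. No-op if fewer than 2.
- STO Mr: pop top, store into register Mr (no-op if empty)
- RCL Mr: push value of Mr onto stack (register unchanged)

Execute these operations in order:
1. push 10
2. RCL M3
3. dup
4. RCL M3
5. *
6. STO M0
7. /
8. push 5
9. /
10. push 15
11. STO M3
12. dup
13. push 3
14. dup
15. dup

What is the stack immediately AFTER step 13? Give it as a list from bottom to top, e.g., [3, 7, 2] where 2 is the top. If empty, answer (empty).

After op 1 (push 10): stack=[10] mem=[0,0,0,0]
After op 2 (RCL M3): stack=[10,0] mem=[0,0,0,0]
After op 3 (dup): stack=[10,0,0] mem=[0,0,0,0]
After op 4 (RCL M3): stack=[10,0,0,0] mem=[0,0,0,0]
After op 5 (*): stack=[10,0,0] mem=[0,0,0,0]
After op 6 (STO M0): stack=[10,0] mem=[0,0,0,0]
After op 7 (/): stack=[0] mem=[0,0,0,0]
After op 8 (push 5): stack=[0,5] mem=[0,0,0,0]
After op 9 (/): stack=[0] mem=[0,0,0,0]
After op 10 (push 15): stack=[0,15] mem=[0,0,0,0]
After op 11 (STO M3): stack=[0] mem=[0,0,0,15]
After op 12 (dup): stack=[0,0] mem=[0,0,0,15]
After op 13 (push 3): stack=[0,0,3] mem=[0,0,0,15]

[0, 0, 3]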